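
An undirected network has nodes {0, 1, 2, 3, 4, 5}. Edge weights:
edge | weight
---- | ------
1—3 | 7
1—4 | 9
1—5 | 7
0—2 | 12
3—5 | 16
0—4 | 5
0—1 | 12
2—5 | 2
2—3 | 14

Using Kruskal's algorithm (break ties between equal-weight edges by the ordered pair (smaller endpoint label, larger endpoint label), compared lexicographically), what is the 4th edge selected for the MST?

Sort edges by weight, then run Kruskal:
2—5 (2): add — endpoints in different components.
0—4 (5): add — endpoints in different components.
1—3 (7): add — endpoints in different components.
1—5 (7): add — endpoints in different components.
1—4 (9): add — endpoints in different components.
The 4th edge added is 1—5.

1-5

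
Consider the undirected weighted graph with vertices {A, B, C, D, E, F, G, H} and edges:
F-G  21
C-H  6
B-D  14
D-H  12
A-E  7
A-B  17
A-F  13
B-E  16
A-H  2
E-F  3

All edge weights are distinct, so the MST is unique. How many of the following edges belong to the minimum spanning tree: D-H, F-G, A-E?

Kruskal: consider edges lightest-first.
A-H (2): add — endpoints in different components.
E-F (3): add — endpoints in different components.
C-H (6): add — endpoints in different components.
A-E (7): add — endpoints in different components.
D-H (12): add — endpoints in different components.
A-F (13): skip — A and F already connected.
B-D (14): add — endpoints in different components.
B-E (16): skip — B and E already connected.
A-B (17): skip — A and B already connected.
F-G (21): add — endpoints in different components.
MST edge set: {A-H, E-F, C-H, A-E, D-H, B-D, F-G}.
Of the listed edges, {D-H, F-G, A-E} are in the MST → 3.

3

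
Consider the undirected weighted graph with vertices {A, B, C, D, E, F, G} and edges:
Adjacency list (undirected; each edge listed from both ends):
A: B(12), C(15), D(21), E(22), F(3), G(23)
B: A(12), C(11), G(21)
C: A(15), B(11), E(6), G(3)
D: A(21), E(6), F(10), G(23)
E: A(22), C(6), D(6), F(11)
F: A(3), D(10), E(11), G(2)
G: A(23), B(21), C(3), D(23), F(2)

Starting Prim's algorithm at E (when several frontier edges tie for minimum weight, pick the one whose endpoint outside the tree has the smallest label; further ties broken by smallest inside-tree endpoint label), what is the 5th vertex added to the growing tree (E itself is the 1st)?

Prim's algorithm from E:
Step 1: cheapest edge leaving the tree is C–E (6); add C.
Step 2: cheapest edge leaving the tree is C–G (3); add G.
Step 3: cheapest edge leaving the tree is F–G (2); add F.
Step 4: cheapest edge leaving the tree is A–F (3); add A.
Step 5: cheapest edge leaving the tree is D–E (6); add D.
Step 6: cheapest edge leaving the tree is B–C (11); add B.
Vertex order: E, C, G, F, A, D, B. The 5th vertex is A.

A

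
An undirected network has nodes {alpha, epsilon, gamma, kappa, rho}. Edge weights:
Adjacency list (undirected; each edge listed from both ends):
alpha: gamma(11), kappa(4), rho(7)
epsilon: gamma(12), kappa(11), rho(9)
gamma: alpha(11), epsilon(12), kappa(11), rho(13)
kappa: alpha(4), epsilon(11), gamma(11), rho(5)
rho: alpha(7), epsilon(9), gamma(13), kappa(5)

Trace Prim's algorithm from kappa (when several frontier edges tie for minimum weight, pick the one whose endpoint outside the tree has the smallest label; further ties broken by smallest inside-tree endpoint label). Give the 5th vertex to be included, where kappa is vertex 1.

gamma

Prim, starting at kappa.
Step 1: cheapest edge leaving the tree is alpha–kappa (4); add alpha.
Step 2: cheapest edge leaving the tree is kappa–rho (5); add rho.
Step 3: cheapest edge leaving the tree is epsilon–rho (9); add epsilon.
Step 4: cheapest edge leaving the tree is alpha–gamma (11); add gamma.
Vertex order: kappa, alpha, rho, epsilon, gamma. The 5th vertex is gamma.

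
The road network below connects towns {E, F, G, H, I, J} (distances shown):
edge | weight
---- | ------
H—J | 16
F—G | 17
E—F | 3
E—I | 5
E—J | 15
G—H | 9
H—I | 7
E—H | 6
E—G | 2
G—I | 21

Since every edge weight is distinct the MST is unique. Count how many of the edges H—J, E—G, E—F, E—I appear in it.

Sort edges by weight, then run Kruskal:
E—G (2): add — endpoints in different components.
E—F (3): add — endpoints in different components.
E—I (5): add — endpoints in different components.
E—H (6): add — endpoints in different components.
H—I (7): skip — H and I already connected.
G—H (9): skip — G and H already connected.
E—J (15): add — endpoints in different components.
MST edge set: {E—G, E—F, E—I, E—H, E—J}.
Of the listed edges, {E—G, E—F, E—I} are in the MST → 3.

3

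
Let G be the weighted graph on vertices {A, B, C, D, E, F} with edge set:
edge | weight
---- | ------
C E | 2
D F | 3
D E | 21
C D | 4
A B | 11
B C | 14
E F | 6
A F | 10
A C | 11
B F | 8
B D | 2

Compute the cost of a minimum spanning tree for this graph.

21

Prim's algorithm from B:
Step 1: cheapest edge leaving the tree is B D (2); add D.
Step 2: cheapest edge leaving the tree is D F (3); add F.
Step 3: cheapest edge leaving the tree is C D (4); add C.
Step 4: cheapest edge leaving the tree is C E (2); add E.
Step 5: cheapest edge leaving the tree is A F (10); add A.
MST edges: B D, D F, C D, C E, A F; total weight 2+3+4+2+10 = 21.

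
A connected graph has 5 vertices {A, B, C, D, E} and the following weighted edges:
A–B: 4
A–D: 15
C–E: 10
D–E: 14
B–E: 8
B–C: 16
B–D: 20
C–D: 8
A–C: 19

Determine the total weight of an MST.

Prim's algorithm from B:
Step 1: frontier [A–B 4, B–E 8, B–C 16, B–D 20] → take A–B (4); add A.
Step 2: frontier [A–D 15, A–C 19, B–E 8, B–C 16, B–D 20] → take B–E (8); add E.
Step 3: frontier [A–D 15, A–C 19, B–C 16, B–D 20, C–E 10, D–E 14] → take C–E (10); add C.
Step 4: frontier [A–D 15, B–D 20, C–D 8, D–E 14] → take C–D (8); add D.
MST edges: A–B, B–E, C–E, C–D; total weight 4+8+10+8 = 30.

30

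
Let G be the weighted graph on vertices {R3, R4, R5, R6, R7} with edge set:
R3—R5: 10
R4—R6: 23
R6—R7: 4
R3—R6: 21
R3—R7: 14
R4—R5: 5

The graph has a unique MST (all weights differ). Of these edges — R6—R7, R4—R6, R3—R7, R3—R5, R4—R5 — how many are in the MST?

Sort edges by weight, then run Kruskal:
R6—R7 (4): add — endpoints in different components.
R4—R5 (5): add — endpoints in different components.
R3—R5 (10): add — endpoints in different components.
R3—R7 (14): add — endpoints in different components.
MST edge set: {R6—R7, R4—R5, R3—R5, R3—R7}.
Of the listed edges, {R6—R7, R3—R7, R3—R5, R4—R5} are in the MST → 4.

4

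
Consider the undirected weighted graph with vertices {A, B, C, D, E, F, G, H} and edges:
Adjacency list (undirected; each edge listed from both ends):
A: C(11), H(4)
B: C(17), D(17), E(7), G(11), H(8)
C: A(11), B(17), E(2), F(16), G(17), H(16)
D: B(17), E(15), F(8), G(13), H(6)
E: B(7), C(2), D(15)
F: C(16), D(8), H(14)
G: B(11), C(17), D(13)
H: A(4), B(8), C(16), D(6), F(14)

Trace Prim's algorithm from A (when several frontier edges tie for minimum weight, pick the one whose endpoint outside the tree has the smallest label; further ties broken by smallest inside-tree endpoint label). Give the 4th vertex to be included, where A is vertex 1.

Prim's algorithm from A:
Step 1: cheapest edge leaving the tree is A–H (4); add H.
Step 2: cheapest edge leaving the tree is D–H (6); add D.
Step 3: cheapest edge leaving the tree is B–H (8); add B.
Step 4: cheapest edge leaving the tree is B–E (7); add E.
Step 5: cheapest edge leaving the tree is C–E (2); add C.
Step 6: cheapest edge leaving the tree is D–F (8); add F.
Step 7: cheapest edge leaving the tree is B–G (11); add G.
Vertex order: A, H, D, B, E, C, F, G. The 4th vertex is B.

B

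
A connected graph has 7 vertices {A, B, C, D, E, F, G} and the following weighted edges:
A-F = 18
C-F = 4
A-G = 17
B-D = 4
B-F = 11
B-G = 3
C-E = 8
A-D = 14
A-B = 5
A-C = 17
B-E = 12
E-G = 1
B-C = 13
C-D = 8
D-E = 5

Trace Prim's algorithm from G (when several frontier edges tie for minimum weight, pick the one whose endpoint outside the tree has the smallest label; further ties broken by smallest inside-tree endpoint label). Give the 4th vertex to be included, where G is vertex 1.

D

Prim, starting at G.
Step 1: cheapest edge leaving the tree is E-G (1); add E.
Step 2: cheapest edge leaving the tree is B-G (3); add B.
Step 3: cheapest edge leaving the tree is B-D (4); add D.
Step 4: cheapest edge leaving the tree is A-B (5); add A.
Step 5: cheapest edge leaving the tree is C-D (8); add C.
Step 6: cheapest edge leaving the tree is C-F (4); add F.
Vertex order: G, E, B, D, A, C, F. The 4th vertex is D.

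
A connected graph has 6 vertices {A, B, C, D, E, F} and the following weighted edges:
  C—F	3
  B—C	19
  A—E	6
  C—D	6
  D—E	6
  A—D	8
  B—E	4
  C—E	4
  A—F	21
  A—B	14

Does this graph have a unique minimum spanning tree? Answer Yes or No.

No

Sort edges by weight, then run Kruskal:
C—F (3): add — endpoints in different components.
B—E (4): add — endpoints in different components.
C—E (4): add — endpoints in different components.
A—E (6): add — endpoints in different components.
C—D (6): add — endpoints in different components.
Non-tree edge D—E has weight 6, equal to the heaviest edge on its tree cycle — swapping gives another MST of the same weight. Not unique.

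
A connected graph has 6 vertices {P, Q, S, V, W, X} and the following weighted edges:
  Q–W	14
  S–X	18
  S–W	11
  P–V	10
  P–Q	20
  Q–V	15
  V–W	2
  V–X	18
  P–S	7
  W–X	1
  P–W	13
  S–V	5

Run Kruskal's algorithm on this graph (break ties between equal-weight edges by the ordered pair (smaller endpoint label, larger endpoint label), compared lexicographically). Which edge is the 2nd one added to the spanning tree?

V-W

Sort edges by weight, then run Kruskal:
W–X (1): add — endpoints in different components.
V–W (2): add — endpoints in different components.
S–V (5): add — endpoints in different components.
P–S (7): add — endpoints in different components.
P–V (10): skip — V and P already connected.
S–W (11): skip — W and S already connected.
P–W (13): skip — W and P already connected.
Q–W (14): add — endpoints in different components.
The 2nd edge added is V–W.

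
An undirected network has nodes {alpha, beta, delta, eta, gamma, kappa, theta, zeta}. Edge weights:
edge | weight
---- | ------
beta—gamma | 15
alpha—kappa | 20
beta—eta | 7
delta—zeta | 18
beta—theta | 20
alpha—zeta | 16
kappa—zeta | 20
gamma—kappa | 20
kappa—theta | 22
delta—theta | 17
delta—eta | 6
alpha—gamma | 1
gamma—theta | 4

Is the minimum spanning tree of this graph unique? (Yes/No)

No

Kruskal: consider edges lightest-first.
alpha—gamma (1): add — endpoints in different components.
gamma—theta (4): add — endpoints in different components.
delta—eta (6): add — endpoints in different components.
beta—eta (7): add — endpoints in different components.
beta—gamma (15): add — endpoints in different components.
alpha—zeta (16): add — endpoints in different components.
delta—theta (17): skip — theta and delta already connected.
delta—zeta (18): skip — zeta and delta already connected.
alpha—kappa (20): add — endpoints in different components.
Non-tree edge kappa—zeta has weight 20, equal to the heaviest edge on its tree cycle — swapping gives another MST of the same weight. Not unique.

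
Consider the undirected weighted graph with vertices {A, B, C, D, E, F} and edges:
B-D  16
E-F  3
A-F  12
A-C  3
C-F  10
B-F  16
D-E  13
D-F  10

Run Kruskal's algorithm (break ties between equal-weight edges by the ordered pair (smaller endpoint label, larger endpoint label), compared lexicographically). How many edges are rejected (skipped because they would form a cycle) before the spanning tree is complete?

2

Kruskal's algorithm — process edges by increasing weight (ties by edge label):
A-C (3): add — endpoints in different components.
E-F (3): add — endpoints in different components.
C-F (10): add — endpoints in different components.
D-F (10): add — endpoints in different components.
A-F (12): skip — A and F already connected.
D-E (13): skip — D and E already connected.
B-D (16): add — endpoints in different components.
Edges rejected before the tree was complete: 2.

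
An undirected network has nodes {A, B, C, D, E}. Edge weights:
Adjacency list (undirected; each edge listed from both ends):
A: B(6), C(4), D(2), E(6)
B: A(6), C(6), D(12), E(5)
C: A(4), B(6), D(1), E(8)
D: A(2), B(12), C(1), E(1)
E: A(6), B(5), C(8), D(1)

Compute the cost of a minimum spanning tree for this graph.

9

Grow the tree from D using Prim:
Step 1: cheapest edge leaving the tree is C–D (1); add C.
Step 2: cheapest edge leaving the tree is D–E (1); add E.
Step 3: cheapest edge leaving the tree is A–D (2); add A.
Step 4: cheapest edge leaving the tree is B–E (5); add B.
MST edges: C–D, D–E, A–D, B–E; total weight 1+1+2+5 = 9.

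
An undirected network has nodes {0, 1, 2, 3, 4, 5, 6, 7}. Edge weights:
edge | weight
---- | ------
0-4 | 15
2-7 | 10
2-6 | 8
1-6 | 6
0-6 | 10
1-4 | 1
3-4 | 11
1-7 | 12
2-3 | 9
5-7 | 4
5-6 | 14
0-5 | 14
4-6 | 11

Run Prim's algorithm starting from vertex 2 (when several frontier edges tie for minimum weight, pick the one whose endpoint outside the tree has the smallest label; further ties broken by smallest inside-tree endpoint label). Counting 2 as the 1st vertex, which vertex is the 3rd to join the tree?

1

Prim, starting at 2.
Step 1: frontier [2-6 8, 2-3 9, 2-7 10] → take 2-6 (8); add 6.
Step 2: frontier [2-3 9, 2-7 10, 1-6 6, 0-6 10, 4-6 11, 5-6 14] → take 1-6 (6); add 1.
Step 3: frontier [1-4 1, 1-7 12, 2-3 9, 2-7 10, 0-6 10, 4-6 11, 5-6 14] → take 1-4 (1); add 4.
Step 4: frontier [1-7 12, 2-3 9, 2-7 10, 3-4 11, 0-4 15, 0-6 10, 5-6 14] → take 2-3 (9); add 3.
Step 5: frontier [1-7 12, 2-7 10, 0-4 15, 0-6 10, 5-6 14] → take 0-6 (10); add 0.
Step 6: frontier [0-5 14, 1-7 12, 2-7 10, 5-6 14] → take 2-7 (10); add 7.
Step 7: frontier [0-5 14, 5-6 14, 5-7 4] → take 5-7 (4); add 5.
Vertex order: 2, 6, 1, 4, 3, 0, 7, 5. The 3rd vertex is 1.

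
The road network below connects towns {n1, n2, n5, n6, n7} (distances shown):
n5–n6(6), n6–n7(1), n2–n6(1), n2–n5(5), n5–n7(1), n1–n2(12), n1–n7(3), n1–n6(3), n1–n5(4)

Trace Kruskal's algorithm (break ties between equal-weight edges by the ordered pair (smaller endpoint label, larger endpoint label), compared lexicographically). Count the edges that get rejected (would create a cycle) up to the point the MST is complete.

Kruskal's algorithm — process edges by increasing weight (ties by edge label):
n2–n6 (1): add — endpoints in different components.
n5–n7 (1): add — endpoints in different components.
n6–n7 (1): add — endpoints in different components.
n1–n6 (3): add — endpoints in different components.
Edges rejected before the tree was complete: 0.

0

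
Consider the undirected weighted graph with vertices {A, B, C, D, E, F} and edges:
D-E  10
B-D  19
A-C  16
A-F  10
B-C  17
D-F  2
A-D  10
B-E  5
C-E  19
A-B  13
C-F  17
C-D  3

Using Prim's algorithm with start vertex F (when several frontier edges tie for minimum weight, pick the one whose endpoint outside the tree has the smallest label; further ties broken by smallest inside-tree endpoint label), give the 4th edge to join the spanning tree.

D-E

Prim's algorithm from F:
Step 1: frontier [D-F 2, A-F 10, C-F 17] → take D-F (2); add D.
Step 2: frontier [C-D 3, A-D 10, D-E 10, B-D 19, A-F 10, C-F 17] → take C-D (3); add C.
Step 3: frontier [A-C 16, B-C 17, C-E 19, A-D 10, D-E 10, B-D 19, A-F 10] → take A-D (10); add A.
Step 4: frontier [A-B 13, B-C 17, C-E 19, D-E 10, B-D 19] → take D-E (10); add E.
Step 5: frontier [A-B 13, B-C 17, B-D 19, B-E 5] → take B-E (5); add B.
The 4th edge added is D-E.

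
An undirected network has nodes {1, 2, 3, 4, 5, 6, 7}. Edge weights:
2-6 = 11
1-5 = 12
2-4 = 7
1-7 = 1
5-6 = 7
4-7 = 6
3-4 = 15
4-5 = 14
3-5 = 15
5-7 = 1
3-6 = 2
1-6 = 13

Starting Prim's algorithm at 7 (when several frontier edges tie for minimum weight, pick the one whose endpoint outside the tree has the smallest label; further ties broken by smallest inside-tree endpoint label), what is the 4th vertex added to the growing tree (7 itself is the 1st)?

4

Grow the tree from 7 using Prim:
Step 1: cheapest edge leaving the tree is 1-7 (1); add 1.
Step 2: cheapest edge leaving the tree is 5-7 (1); add 5.
Step 3: cheapest edge leaving the tree is 4-7 (6); add 4.
Step 4: cheapest edge leaving the tree is 2-4 (7); add 2.
Step 5: cheapest edge leaving the tree is 5-6 (7); add 6.
Step 6: cheapest edge leaving the tree is 3-6 (2); add 3.
Vertex order: 7, 1, 5, 4, 2, 6, 3. The 4th vertex is 4.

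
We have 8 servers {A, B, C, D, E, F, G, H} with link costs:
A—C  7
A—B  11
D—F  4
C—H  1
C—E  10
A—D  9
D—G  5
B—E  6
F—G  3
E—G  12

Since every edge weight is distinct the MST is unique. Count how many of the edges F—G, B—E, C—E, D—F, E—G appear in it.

Kruskal's algorithm — process edges by increasing weight (ties by edge label):
C—H (1): add — endpoints in different components.
F—G (3): add — endpoints in different components.
D—F (4): add — endpoints in different components.
D—G (5): skip — D and G already connected.
B—E (6): add — endpoints in different components.
A—C (7): add — endpoints in different components.
A—D (9): add — endpoints in different components.
C—E (10): add — endpoints in different components.
MST edge set: {C—H, F—G, D—F, B—E, A—C, A—D, C—E}.
Of the listed edges, {F—G, B—E, C—E, D—F} are in the MST → 4.

4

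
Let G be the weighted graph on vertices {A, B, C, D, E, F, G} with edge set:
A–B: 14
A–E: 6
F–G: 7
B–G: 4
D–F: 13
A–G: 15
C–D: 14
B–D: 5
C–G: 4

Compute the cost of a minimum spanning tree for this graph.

40

Grow the tree from C using Prim:
Step 1: cheapest edge leaving the tree is C–G (4); add G.
Step 2: cheapest edge leaving the tree is B–G (4); add B.
Step 3: cheapest edge leaving the tree is B–D (5); add D.
Step 4: cheapest edge leaving the tree is F–G (7); add F.
Step 5: cheapest edge leaving the tree is A–B (14); add A.
Step 6: cheapest edge leaving the tree is A–E (6); add E.
MST edges: C–G, B–G, B–D, F–G, A–B, A–E; total weight 4+4+5+7+14+6 = 40.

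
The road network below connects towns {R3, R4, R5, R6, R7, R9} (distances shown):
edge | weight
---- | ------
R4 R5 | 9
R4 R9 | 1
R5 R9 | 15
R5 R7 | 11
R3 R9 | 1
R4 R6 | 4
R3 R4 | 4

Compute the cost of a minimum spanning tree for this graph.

26

Prim, starting at R3.
Step 1: frontier [R3 R9 1, R3 R4 4] → take R3 R9 (1); add R9.
Step 2: frontier [R3 R4 4, R4 R9 1, R5 R9 15] → take R4 R9 (1); add R4.
Step 3: frontier [R4 R6 4, R4 R5 9, R5 R9 15] → take R4 R6 (4); add R6.
Step 4: frontier [R4 R5 9, R5 R9 15] → take R4 R5 (9); add R5.
Step 5: frontier [R5 R7 11] → take R5 R7 (11); add R7.
MST edges: R3 R9, R4 R9, R4 R6, R4 R5, R5 R7; total weight 1+1+4+9+11 = 26.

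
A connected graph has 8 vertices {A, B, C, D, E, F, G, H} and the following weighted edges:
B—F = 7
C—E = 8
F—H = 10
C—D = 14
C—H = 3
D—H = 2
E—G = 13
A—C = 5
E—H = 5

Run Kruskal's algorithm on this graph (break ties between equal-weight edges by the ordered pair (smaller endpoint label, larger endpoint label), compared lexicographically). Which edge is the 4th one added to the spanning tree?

Kruskal: consider edges lightest-first.
D—H (2): add — endpoints in different components.
C—H (3): add — endpoints in different components.
A—C (5): add — endpoints in different components.
E—H (5): add — endpoints in different components.
B—F (7): add — endpoints in different components.
C—E (8): skip — C and E already connected.
F—H (10): add — endpoints in different components.
E—G (13): add — endpoints in different components.
The 4th edge added is E—H.

E-H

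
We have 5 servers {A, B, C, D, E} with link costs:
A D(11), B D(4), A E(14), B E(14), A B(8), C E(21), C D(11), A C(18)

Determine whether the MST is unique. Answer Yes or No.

Sort edges by weight, then run Kruskal:
B D (4): add — endpoints in different components.
A B (8): add — endpoints in different components.
A D (11): skip — A and D already connected.
C D (11): add — endpoints in different components.
A E (14): add — endpoints in different components.
Non-tree edge B E has weight 14, equal to the heaviest edge on its tree cycle — swapping gives another MST of the same weight. Not unique.

No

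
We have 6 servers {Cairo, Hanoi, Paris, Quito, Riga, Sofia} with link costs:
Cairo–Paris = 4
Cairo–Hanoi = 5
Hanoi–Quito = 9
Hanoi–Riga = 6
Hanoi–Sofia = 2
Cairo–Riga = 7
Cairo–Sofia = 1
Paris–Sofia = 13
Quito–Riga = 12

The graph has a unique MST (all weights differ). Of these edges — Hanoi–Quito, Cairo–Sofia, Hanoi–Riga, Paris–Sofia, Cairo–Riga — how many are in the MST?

Kruskal: consider edges lightest-first.
Cairo–Sofia (1): add. Components now {Cairo,Sofia} {Riga} {Hanoi} {Paris} {Quito}
Hanoi–Sofia (2): add. Components now {Cairo,Hanoi,Sofia} {Riga} {Paris} {Quito}
Cairo–Paris (4): add. Components now {Cairo,Hanoi,Paris,Sofia} {Riga} {Quito}
Cairo–Hanoi (5): skip — Cairo and Hanoi already connected.
Hanoi–Riga (6): add. Components now {Cairo,Hanoi,Paris,Riga,Sofia} {Quito}
Cairo–Riga (7): skip — Cairo and Riga already connected.
Hanoi–Quito (9): add. Components now {Cairo,Hanoi,Paris,Quito,Riga,Sofia}
MST edge set: {Cairo–Sofia, Hanoi–Sofia, Cairo–Paris, Hanoi–Riga, Hanoi–Quito}.
Of the listed edges, {Hanoi–Quito, Cairo–Sofia, Hanoi–Riga} are in the MST → 3.

3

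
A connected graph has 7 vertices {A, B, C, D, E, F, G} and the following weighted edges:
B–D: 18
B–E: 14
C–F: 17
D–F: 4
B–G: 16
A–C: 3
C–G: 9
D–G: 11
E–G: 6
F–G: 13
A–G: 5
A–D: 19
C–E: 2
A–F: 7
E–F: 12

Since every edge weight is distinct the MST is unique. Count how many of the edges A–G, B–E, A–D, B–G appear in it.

Sort edges by weight, then run Kruskal:
C–E (2): add. Components now {A} {B} {C,E} {D} {F} {G}
A–C (3): add. Components now {A,C,E} {B} {D} {F} {G}
D–F (4): add. Components now {A,C,E} {B} {D,F} {G}
A–G (5): add. Components now {A,C,E,G} {B} {D,F}
E–G (6): skip — E and G already connected.
A–F (7): add. Components now {A,C,D,E,F,G} {B}
C–G (9): skip — C and G already connected.
D–G (11): skip — D and G already connected.
E–F (12): skip — E and F already connected.
F–G (13): skip — F and G already connected.
B–E (14): add. Components now {A,B,C,D,E,F,G}
MST edge set: {C–E, A–C, D–F, A–G, A–F, B–E}.
Of the listed edges, {A–G, B–E} are in the MST → 2.

2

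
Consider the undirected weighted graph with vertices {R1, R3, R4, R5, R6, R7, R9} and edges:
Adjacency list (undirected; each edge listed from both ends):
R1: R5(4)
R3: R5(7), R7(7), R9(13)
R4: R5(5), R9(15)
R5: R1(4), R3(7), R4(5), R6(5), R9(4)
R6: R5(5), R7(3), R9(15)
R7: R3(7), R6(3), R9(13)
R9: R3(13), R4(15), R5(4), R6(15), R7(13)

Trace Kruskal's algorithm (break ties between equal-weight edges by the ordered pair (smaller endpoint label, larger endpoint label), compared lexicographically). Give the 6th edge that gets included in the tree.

Kruskal's algorithm — process edges by increasing weight (ties by edge label):
R6 R7 (3): add. Components now {R6,R7} {R3} {R4} {R1} {R5} {R9}
R1 R5 (4): add. Components now {R6,R7} {R3} {R4} {R1,R5} {R9}
R5 R9 (4): add. Components now {R6,R7} {R3} {R4} {R1,R5,R9}
R4 R5 (5): add. Components now {R6,R7} {R3} {R1,R4,R5,R9}
R5 R6 (5): add. Components now {R1,R4,R5,R6,R7,R9} {R3}
R3 R5 (7): add. Components now {R1,R3,R4,R5,R6,R7,R9}
The 6th edge added is R3 R5.

R3-R5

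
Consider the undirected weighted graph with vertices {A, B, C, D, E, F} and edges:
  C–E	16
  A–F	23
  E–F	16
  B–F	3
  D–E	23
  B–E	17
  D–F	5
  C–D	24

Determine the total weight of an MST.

Prim's algorithm from C:
Step 1: frontier [C–E 16, C–D 24] → take C–E (16); add E.
Step 2: frontier [C–D 24, E–F 16, B–E 17, D–E 23] → take E–F (16); add F.
Step 3: frontier [C–D 24, B–E 17, D–E 23, B–F 3, D–F 5, A–F 23] → take B–F (3); add B.
Step 4: frontier [C–D 24, D–E 23, D–F 5, A–F 23] → take D–F (5); add D.
Step 5: frontier [A–F 23] → take A–F (23); add A.
MST edges: C–E, E–F, B–F, D–F, A–F; total weight 16+16+3+5+23 = 63.

63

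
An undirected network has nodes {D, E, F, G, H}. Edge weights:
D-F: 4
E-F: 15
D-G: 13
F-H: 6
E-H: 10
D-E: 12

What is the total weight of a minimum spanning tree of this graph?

Kruskal: consider edges lightest-first.
D-F (4): add — endpoints in different components.
F-H (6): add — endpoints in different components.
E-H (10): add — endpoints in different components.
D-E (12): skip — D and E already connected.
D-G (13): add — endpoints in different components.
MST edges: D-F, F-H, E-H, D-G; total weight 4+6+10+13 = 33.

33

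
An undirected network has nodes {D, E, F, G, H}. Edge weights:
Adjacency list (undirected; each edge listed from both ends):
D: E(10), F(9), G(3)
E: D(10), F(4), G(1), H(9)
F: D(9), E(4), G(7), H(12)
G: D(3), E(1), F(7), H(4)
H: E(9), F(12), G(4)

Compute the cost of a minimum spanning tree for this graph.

12

Sort edges by weight, then run Kruskal:
E–G (1): add. Components now {D} {E,G} {F} {H}
D–G (3): add. Components now {D,E,G} {F} {H}
E–F (4): add. Components now {D,E,F,G} {H}
G–H (4): add. Components now {D,E,F,G,H}
MST edges: E–G, D–G, E–F, G–H; total weight 1+3+4+4 = 12.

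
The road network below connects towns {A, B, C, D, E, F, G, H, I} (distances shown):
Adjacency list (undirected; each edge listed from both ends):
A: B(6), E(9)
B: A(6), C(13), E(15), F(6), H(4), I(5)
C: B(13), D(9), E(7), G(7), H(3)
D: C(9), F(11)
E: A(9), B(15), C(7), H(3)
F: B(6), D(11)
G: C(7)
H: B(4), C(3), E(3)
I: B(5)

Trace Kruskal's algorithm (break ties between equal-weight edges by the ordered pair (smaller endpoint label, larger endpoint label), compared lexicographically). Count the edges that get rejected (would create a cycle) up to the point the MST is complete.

Kruskal's algorithm — process edges by increasing weight (ties by edge label):
C–H (3): add — endpoints in different components.
E–H (3): add — endpoints in different components.
B–H (4): add — endpoints in different components.
B–I (5): add — endpoints in different components.
A–B (6): add — endpoints in different components.
B–F (6): add — endpoints in different components.
C–E (7): skip — C and E already connected.
C–G (7): add — endpoints in different components.
A–E (9): skip — A and E already connected.
C–D (9): add — endpoints in different components.
Edges rejected before the tree was complete: 2.

2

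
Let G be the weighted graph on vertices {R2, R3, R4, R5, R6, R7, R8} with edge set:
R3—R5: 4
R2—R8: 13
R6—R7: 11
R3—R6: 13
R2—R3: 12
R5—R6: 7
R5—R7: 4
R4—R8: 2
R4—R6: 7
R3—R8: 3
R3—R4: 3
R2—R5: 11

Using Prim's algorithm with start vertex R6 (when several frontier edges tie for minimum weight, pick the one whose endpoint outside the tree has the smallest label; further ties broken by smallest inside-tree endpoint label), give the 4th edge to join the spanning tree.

Prim, starting at R6.
Step 1: cheapest edge leaving the tree is R4—R6 (7); add R4.
Step 2: cheapest edge leaving the tree is R4—R8 (2); add R8.
Step 3: cheapest edge leaving the tree is R3—R4 (3); add R3.
Step 4: cheapest edge leaving the tree is R3—R5 (4); add R5.
Step 5: cheapest edge leaving the tree is R5—R7 (4); add R7.
Step 6: cheapest edge leaving the tree is R2—R5 (11); add R2.
The 4th edge added is R3—R5.

R3-R5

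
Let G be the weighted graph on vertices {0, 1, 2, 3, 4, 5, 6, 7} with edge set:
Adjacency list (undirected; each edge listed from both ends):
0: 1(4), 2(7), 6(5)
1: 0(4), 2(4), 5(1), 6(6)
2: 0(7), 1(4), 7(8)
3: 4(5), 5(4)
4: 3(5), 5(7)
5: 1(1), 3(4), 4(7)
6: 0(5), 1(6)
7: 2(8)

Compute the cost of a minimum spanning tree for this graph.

31

Kruskal: consider edges lightest-first.
1–5 (1): add — endpoints in different components.
0–1 (4): add — endpoints in different components.
1–2 (4): add — endpoints in different components.
3–5 (4): add — endpoints in different components.
0–6 (5): add — endpoints in different components.
3–4 (5): add — endpoints in different components.
1–6 (6): skip — 1 and 6 already connected.
0–2 (7): skip — 0 and 2 already connected.
4–5 (7): skip — 4 and 5 already connected.
2–7 (8): add — endpoints in different components.
MST edges: 1–5, 0–1, 1–2, 3–5, 0–6, 3–4, 2–7; total weight 1+4+4+4+5+5+8 = 31.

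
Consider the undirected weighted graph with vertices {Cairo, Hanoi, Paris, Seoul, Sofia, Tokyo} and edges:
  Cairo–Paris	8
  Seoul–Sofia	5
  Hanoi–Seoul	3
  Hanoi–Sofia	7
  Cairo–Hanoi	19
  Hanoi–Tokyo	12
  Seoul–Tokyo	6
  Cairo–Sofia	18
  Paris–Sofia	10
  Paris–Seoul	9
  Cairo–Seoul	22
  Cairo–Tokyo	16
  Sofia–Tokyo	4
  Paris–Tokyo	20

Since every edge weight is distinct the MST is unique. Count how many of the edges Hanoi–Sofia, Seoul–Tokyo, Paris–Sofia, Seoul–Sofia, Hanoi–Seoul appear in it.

Sort edges by weight, then run Kruskal:
Hanoi–Seoul (3): add — endpoints in different components.
Sofia–Tokyo (4): add — endpoints in different components.
Seoul–Sofia (5): add — endpoints in different components.
Seoul–Tokyo (6): skip — Tokyo and Seoul already connected.
Hanoi–Sofia (7): skip — Hanoi and Sofia already connected.
Cairo–Paris (8): add — endpoints in different components.
Paris–Seoul (9): add — endpoints in different components.
MST edge set: {Hanoi–Seoul, Sofia–Tokyo, Seoul–Sofia, Cairo–Paris, Paris–Seoul}.
Of the listed edges, {Seoul–Sofia, Hanoi–Seoul} are in the MST → 2.

2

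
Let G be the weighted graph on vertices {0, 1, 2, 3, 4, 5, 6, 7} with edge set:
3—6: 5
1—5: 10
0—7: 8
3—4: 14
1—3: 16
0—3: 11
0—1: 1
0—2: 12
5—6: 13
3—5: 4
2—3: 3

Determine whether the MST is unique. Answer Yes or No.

Yes

Kruskal's algorithm — process edges by increasing weight (ties by edge label):
0—1 (1): add — endpoints in different components.
2—3 (3): add — endpoints in different components.
3—5 (4): add — endpoints in different components.
3—6 (5): add — endpoints in different components.
0—7 (8): add — endpoints in different components.
1—5 (10): add — endpoints in different components.
0—3 (11): skip — 0 and 3 already connected.
0—2 (12): skip — 0 and 2 already connected.
5—6 (13): skip — 5 and 6 already connected.
3—4 (14): add — endpoints in different components.
Every non-tree edge has weight strictly greater than the heaviest edge on the tree path between its endpoints, so the MST is unique.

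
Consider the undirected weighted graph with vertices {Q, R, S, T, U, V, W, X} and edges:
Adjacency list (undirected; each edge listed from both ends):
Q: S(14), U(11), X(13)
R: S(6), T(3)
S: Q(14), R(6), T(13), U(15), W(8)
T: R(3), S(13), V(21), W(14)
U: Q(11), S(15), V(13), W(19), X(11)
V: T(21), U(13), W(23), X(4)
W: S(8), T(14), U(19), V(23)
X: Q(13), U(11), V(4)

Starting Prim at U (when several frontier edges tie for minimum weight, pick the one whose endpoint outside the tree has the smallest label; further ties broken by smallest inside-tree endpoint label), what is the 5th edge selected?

R-S

Grow the tree from U using Prim:
Step 1: cheapest edge leaving the tree is Q—U (11); add Q.
Step 2: cheapest edge leaving the tree is U—X (11); add X.
Step 3: cheapest edge leaving the tree is V—X (4); add V.
Step 4: cheapest edge leaving the tree is Q—S (14); add S.
Step 5: cheapest edge leaving the tree is R—S (6); add R.
Step 6: cheapest edge leaving the tree is R—T (3); add T.
Step 7: cheapest edge leaving the tree is S—W (8); add W.
The 5th edge added is R—S.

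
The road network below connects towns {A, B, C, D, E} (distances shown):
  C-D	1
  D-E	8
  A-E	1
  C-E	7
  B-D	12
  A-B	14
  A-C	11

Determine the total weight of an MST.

Prim, starting at A.
Step 1: frontier [A-E 1, A-C 11, A-B 14] → take A-E (1); add E.
Step 2: frontier [A-C 11, A-B 14, C-E 7, D-E 8] → take C-E (7); add C.
Step 3: frontier [A-B 14, C-D 1, D-E 8] → take C-D (1); add D.
Step 4: frontier [A-B 14, B-D 12] → take B-D (12); add B.
MST edges: A-E, C-E, C-D, B-D; total weight 1+7+1+12 = 21.

21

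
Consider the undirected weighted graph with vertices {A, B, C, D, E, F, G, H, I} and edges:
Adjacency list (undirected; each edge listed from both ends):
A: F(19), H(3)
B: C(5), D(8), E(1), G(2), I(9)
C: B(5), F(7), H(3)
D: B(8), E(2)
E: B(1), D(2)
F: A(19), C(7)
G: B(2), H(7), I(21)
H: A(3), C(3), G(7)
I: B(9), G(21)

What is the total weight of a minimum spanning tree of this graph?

Prim, starting at F.
Step 1: cheapest edge leaving the tree is C–F (7); add C.
Step 2: cheapest edge leaving the tree is C–H (3); add H.
Step 3: cheapest edge leaving the tree is A–H (3); add A.
Step 4: cheapest edge leaving the tree is B–C (5); add B.
Step 5: cheapest edge leaving the tree is B–E (1); add E.
Step 6: cheapest edge leaving the tree is D–E (2); add D.
Step 7: cheapest edge leaving the tree is B–G (2); add G.
Step 8: cheapest edge leaving the tree is B–I (9); add I.
MST edges: C–F, C–H, A–H, B–C, B–E, D–E, B–G, B–I; total weight 7+3+3+5+1+2+2+9 = 32.

32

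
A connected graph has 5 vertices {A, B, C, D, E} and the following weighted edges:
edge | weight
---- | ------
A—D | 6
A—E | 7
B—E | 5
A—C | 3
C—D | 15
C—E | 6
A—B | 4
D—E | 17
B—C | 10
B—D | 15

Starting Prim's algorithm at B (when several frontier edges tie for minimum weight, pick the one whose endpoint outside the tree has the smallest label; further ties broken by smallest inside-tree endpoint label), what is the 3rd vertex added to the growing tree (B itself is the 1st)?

Prim, starting at B.
Step 1: cheapest edge leaving the tree is A—B (4); add A.
Step 2: cheapest edge leaving the tree is A—C (3); add C.
Step 3: cheapest edge leaving the tree is B—E (5); add E.
Step 4: cheapest edge leaving the tree is A—D (6); add D.
Vertex order: B, A, C, E, D. The 3rd vertex is C.

C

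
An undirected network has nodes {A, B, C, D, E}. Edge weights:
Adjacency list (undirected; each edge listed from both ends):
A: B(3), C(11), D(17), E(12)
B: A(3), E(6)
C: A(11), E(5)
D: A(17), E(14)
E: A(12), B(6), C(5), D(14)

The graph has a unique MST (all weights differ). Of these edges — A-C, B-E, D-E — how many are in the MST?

2

Sort edges by weight, then run Kruskal:
A-B (3): add. Components now {A,B} {C} {D} {E}
C-E (5): add. Components now {A,B} {C,E} {D}
B-E (6): add. Components now {A,B,C,E} {D}
A-C (11): skip — A and C already connected.
A-E (12): skip — A and E already connected.
D-E (14): add. Components now {A,B,C,D,E}
MST edge set: {A-B, C-E, B-E, D-E}.
Of the listed edges, {B-E, D-E} are in the MST → 2.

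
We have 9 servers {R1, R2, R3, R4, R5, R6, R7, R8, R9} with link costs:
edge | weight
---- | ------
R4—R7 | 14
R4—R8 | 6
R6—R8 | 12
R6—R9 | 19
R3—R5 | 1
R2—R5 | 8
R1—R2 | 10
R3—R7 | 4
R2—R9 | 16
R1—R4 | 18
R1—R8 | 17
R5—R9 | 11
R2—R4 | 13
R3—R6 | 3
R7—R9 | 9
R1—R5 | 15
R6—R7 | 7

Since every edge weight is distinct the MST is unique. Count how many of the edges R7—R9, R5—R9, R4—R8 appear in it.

2

Kruskal: consider edges lightest-first.
R3—R5 (1): add — endpoints in different components.
R3—R6 (3): add — endpoints in different components.
R3—R7 (4): add — endpoints in different components.
R4—R8 (6): add — endpoints in different components.
R6—R7 (7): skip — R6 and R7 already connected.
R2—R5 (8): add — endpoints in different components.
R7—R9 (9): add — endpoints in different components.
R1—R2 (10): add — endpoints in different components.
R5—R9 (11): skip — R5 and R9 already connected.
R6—R8 (12): add — endpoints in different components.
MST edge set: {R3—R5, R3—R6, R3—R7, R4—R8, R2—R5, R7—R9, R1—R2, R6—R8}.
Of the listed edges, {R7—R9, R4—R8} are in the MST → 2.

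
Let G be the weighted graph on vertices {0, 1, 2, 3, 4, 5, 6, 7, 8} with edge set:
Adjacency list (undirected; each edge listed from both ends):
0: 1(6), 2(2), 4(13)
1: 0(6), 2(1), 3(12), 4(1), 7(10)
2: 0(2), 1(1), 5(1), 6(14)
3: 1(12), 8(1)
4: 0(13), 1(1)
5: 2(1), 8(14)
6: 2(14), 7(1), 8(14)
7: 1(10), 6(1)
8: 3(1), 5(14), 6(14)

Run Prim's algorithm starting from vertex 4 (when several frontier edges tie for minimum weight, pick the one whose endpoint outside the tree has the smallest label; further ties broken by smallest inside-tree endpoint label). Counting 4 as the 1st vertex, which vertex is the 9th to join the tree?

8

Prim's algorithm from 4:
Step 1: cheapest edge leaving the tree is 1—4 (1); add 1.
Step 2: cheapest edge leaving the tree is 1—2 (1); add 2.
Step 3: cheapest edge leaving the tree is 2—5 (1); add 5.
Step 4: cheapest edge leaving the tree is 0—2 (2); add 0.
Step 5: cheapest edge leaving the tree is 1—7 (10); add 7.
Step 6: cheapest edge leaving the tree is 6—7 (1); add 6.
Step 7: cheapest edge leaving the tree is 1—3 (12); add 3.
Step 8: cheapest edge leaving the tree is 3—8 (1); add 8.
Vertex order: 4, 1, 2, 5, 0, 7, 6, 3, 8. The 9th vertex is 8.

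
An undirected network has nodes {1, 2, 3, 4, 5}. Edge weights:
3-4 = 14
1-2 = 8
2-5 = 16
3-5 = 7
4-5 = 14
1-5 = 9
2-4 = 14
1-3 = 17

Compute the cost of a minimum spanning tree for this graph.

38

Kruskal: consider edges lightest-first.
3-5 (7): add — endpoints in different components.
1-2 (8): add — endpoints in different components.
1-5 (9): add — endpoints in different components.
2-4 (14): add — endpoints in different components.
MST edges: 3-5, 1-2, 1-5, 2-4; total weight 7+8+9+14 = 38.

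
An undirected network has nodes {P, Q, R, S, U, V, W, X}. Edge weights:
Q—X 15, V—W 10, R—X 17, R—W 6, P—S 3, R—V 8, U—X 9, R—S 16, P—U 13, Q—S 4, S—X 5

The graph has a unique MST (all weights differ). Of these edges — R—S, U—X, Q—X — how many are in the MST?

Sort edges by weight, then run Kruskal:
P—S (3): add — endpoints in different components.
Q—S (4): add — endpoints in different components.
S—X (5): add — endpoints in different components.
R—W (6): add — endpoints in different components.
R—V (8): add — endpoints in different components.
U—X (9): add — endpoints in different components.
V—W (10): skip — W and V already connected.
P—U (13): skip — U and P already connected.
Q—X (15): skip — X and Q already connected.
R—S (16): add — endpoints in different components.
MST edge set: {P—S, Q—S, S—X, R—W, R—V, U—X, R—S}.
Of the listed edges, {R—S, U—X} are in the MST → 2.

2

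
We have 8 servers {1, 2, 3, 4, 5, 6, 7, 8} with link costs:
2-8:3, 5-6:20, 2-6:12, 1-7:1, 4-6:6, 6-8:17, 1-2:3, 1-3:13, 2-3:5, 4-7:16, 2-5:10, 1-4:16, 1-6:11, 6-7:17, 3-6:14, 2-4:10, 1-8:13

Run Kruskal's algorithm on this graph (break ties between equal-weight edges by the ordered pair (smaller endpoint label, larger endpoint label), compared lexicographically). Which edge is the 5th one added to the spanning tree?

Kruskal: consider edges lightest-first.
1-7 (1): add — endpoints in different components.
1-2 (3): add — endpoints in different components.
2-8 (3): add — endpoints in different components.
2-3 (5): add — endpoints in different components.
4-6 (6): add — endpoints in different components.
2-4 (10): add — endpoints in different components.
2-5 (10): add — endpoints in different components.
The 5th edge added is 4-6.

4-6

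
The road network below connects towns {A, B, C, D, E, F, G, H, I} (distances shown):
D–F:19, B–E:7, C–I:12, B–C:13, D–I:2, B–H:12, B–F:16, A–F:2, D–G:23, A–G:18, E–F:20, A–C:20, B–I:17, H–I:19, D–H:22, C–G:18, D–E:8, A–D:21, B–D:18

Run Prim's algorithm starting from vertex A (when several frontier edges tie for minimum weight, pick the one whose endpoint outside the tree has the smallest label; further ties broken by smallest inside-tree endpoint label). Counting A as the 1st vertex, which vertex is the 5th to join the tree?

D

Prim's algorithm from A:
Step 1: cheapest edge leaving the tree is A–F (2); add F.
Step 2: cheapest edge leaving the tree is B–F (16); add B.
Step 3: cheapest edge leaving the tree is B–E (7); add E.
Step 4: cheapest edge leaving the tree is D–E (8); add D.
Step 5: cheapest edge leaving the tree is D–I (2); add I.
Step 6: cheapest edge leaving the tree is C–I (12); add C.
Step 7: cheapest edge leaving the tree is B–H (12); add H.
Step 8: cheapest edge leaving the tree is A–G (18); add G.
Vertex order: A, F, B, E, D, I, C, H, G. The 5th vertex is D.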